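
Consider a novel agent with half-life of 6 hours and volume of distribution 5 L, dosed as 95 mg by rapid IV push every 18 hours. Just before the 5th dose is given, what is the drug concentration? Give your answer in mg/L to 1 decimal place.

f = (1/2)^(τ/t½) = (1/2)^(18/6) ≈ 0.1250.
C₀ = D/Vd = 95/5 ≈ 19.000 mg/L.
Before the 5th dose, 4 doses have been given. Superposition: Cmin = C₀·(f + f² + … + f^4).
≈ 19.000 × (0.1250 + 0.0156 + 0.0020 + 0.0002) ≈ 19.000 × 0.1428 ≈ 2.713 mg/L.

2.7 mg/L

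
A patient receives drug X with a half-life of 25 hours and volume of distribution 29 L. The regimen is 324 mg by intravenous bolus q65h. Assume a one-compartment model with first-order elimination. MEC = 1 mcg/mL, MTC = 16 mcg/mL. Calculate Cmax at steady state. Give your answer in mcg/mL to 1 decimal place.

13.4 mcg/mL

Over one 65-h interval, 65/25 ≈ 2.6 half-lives elapse, leaving f ≈ 0.1649 of each dose.
At steady state, accumulation factor R = 1/(1 − e^(−kτ)) ≈ 1.1975.
Each bolus raises the concentration by D/Vd = 324/29 ≈ 11.172 mcg/mL.
Cmax,ss = C₀/(1 − f) ≈ 11.172/0.8351 ≈ 13.378 mcg/mL.
Peak 13.4 mcg/mL vs MTC 16 mcg/mL: below toxic threshold.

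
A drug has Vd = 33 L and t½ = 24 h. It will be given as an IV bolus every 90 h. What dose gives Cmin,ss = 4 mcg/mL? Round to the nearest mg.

1644 mg

τ/t½ = 90/24 ≈ 3.75, so f = (1/2)^(90/24) ≈ 0.074325.
Cmin,ss = (D/Vd)·f/(1−f), so D = Cmin,ss·Vd·(1−f)/f.
D = 4 × 33 × (1−f)/f ≈ 4 × 33 × 12.45442 ≈ 1643.98 mg.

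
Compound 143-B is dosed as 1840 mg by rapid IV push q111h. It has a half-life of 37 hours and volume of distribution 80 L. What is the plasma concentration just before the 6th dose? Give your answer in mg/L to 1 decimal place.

3.3 mg/L

f = (1/2)^(τ/t½) = (1/2)^(111/37) ≈ 0.1250.
C₀ = D/Vd = 1840/80 ≈ 23.000 mg/L.
Before the 6th dose, 5 doses have been given. Superposition: Cmin = C₀·(f + f² + … + f^5).
≈ 23.000 × (0.1250 + 0.0156 + 0.0020 + 0.0002 + 0.0000) ≈ 23.000 × 0.1428 ≈ 3.284 mg/L.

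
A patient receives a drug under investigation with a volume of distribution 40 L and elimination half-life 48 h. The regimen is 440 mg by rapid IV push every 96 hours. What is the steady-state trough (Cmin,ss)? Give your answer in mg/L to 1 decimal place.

τ = 96 h = 2 half-lives, so f = (1/2)^2 = 0.25.
At steady state, R = 1/(1 − 0.25) = 4/3.
Single-dose peak C₀ = D/Vd = 440/40 = 11 mg/L.
Steady-state peak Cmax,ss = C₀·R = 11 × 4/3 ≈ 14.667 mg/L.
Steady-state trough Cmin,ss = Cmax,ss·f ≈ 14.667 × 0.25 ≈ 3.667 mg/L.

3.7 mg/L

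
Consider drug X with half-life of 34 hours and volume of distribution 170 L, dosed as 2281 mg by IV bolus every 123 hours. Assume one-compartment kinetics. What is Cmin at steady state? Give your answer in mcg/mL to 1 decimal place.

τ/t½ = 123/34 ≈ 3.6176, so fraction remaining f = (1/2)^(123/34) ≈ 0.0815.
Accumulation ratio R = 1/(1 − f) ≈ 1/0.9185 ≈ 1.0887.
Single-dose peak C₀ = D/Vd = 2281/170 ≈ 13.418 mcg/mL.
Cmax,ss = C₀/(1 − f) ≈ 13.418/0.9185 ≈ 14.609 mcg/mL.
Steady-state trough Cmin,ss = Cmax,ss·f ≈ 14.609 × 0.0815 ≈ 1.191 mcg/mL.

1.2 mcg/mL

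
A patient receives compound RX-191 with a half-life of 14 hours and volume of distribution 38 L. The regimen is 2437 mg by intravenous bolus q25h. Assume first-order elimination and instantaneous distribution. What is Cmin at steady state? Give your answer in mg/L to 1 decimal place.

k = ln2/t½ = ln2/14 ≈ 0.049511 h⁻¹; fraction remaining f = e^(−kτ) = e^(−0.049511×25) ≈ 0.2900.
At steady state, accumulation factor R = 1/(1 − e^(−kτ)) ≈ 1.4085.
Single-dose peak C₀ = D/Vd = 2437/38 ≈ 64.132 mg/L.
Cmax,ss = C₀/(1 − f) ≈ 64.132/0.7100 ≈ 90.327 mg/L.
One interval later, Cmin,ss = Cmax,ss·e^(−kτ) ≈ 90.327 × 0.2900 ≈ 26.195 mg/L.

26.2 mg/L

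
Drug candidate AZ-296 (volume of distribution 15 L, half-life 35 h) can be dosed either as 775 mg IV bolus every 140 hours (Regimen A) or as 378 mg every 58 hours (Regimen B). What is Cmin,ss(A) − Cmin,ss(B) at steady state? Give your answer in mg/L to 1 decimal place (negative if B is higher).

Regimen A: f = (1/2)^(140/35) ≈ 0.0625; Cmin,ss = (775/15)·f/(1−f) ≈ 3.444 mg/L.
Regimen B: f = (1/2)^(58/35) ≈ 0.3171; Cmin,ss = (378/15)·f/(1−f) ≈ 11.701 mg/L.
Difference ≈ 3.444 − 11.701 ≈ -8.257 mg/L.

-8.3 mg/L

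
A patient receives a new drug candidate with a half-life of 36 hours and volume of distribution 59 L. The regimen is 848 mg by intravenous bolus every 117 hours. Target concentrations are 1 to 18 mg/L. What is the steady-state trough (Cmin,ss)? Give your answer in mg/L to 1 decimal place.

τ/t½ = 117/36 ≈ 3.25, so fraction remaining f = (1/2)^(117/36) ≈ 0.1051.
Single-dose peak C₀ = D/Vd = 848/59 ≈ 14.373 mg/L.
Steady-state trough Cmin,ss = C₀·f/(1−f) ≈ 14.373 × 0.1051/0.8949 ≈ 1.688 mg/L.
Trough 1.7 mg/L vs MEC 1 mg/L: adequate.

1.7 mg/L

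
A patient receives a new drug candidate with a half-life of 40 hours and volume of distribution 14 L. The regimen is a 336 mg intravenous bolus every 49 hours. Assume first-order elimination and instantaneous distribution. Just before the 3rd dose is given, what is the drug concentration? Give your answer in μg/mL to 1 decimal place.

f = (1/2)^(τ/t½) = (1/2)^(49/40) ≈ 0.4278.
C₀ = D/Vd = 336/14 ≈ 24.000 μg/mL.
Before the 3rd dose, 2 doses have been given. Superposition: Cmin = C₀·(f + f²).
≈ 24.000 × (0.4278 + 0.1830) ≈ 24.000 × 0.6108 ≈ 14.659 μg/mL.

14.7 μg/mL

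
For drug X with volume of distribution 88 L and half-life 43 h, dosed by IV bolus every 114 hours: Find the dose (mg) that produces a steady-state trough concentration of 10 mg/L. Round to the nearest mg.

4648 mg

τ/t½ = 114/43 ≈ 2.6512, so f = (1/2)^(114/43) ≈ 0.159192.
Cmin,ss = (D/Vd)·f/(1−f), so D = Cmin,ss·Vd·(1−f)/f.
D = 10 × 88 × (1−f)/f ≈ 10 × 88 × 5.28172 ≈ 4647.91 mg.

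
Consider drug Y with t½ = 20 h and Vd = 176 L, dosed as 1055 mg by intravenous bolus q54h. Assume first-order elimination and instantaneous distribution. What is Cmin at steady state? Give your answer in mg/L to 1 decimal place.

1.1 mg/L

Over one 54-h interval, 54/20 ≈ 2.7 half-lives elapse, leaving f ≈ 0.1539 of each dose.
Single-dose peak C₀ = D/Vd = 1055/176 ≈ 5.994 mg/L.
Steady-state trough Cmin,ss = C₀·f/(1−f) ≈ 5.994 × 0.1539/0.8461 ≈ 1.090 mg/L.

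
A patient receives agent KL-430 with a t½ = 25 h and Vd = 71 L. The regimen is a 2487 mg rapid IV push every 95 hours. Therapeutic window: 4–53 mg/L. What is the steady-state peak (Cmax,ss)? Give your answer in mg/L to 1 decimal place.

37.7 mg/L

τ/t½ = 95/25 ≈ 3.8, so fraction remaining f = (1/2)^(95/25) ≈ 0.0718.
At steady state, accumulation factor R = 1/(1 − e^(−kτ)) ≈ 1.0774.
Single-dose peak C₀ = D/Vd = 2487/71 ≈ 35.028 mg/L.
Steady-state peak Cmax,ss = C₀·R ≈ 35.028 × 1.0774 ≈ 37.739 mg/L.
Peak 37.7 mg/L vs MTC 53 mg/L: below toxic threshold.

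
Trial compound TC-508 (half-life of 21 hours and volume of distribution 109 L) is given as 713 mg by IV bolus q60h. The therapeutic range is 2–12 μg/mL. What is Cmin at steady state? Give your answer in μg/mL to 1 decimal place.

1.0 μg/mL

τ/t½ = 60/21 ≈ 2.8571, so fraction remaining f = (1/2)^(60/21) ≈ 0.1380.
Single-dose peak C₀ = D/Vd = 713/109 ≈ 6.541 μg/mL.
Steady-state trough Cmin,ss = C₀·f/(1−f) ≈ 6.541 × 0.1380/0.8620 ≈ 1.047 μg/mL.
Trough 1.0 μg/mL vs MEC 2 μg/mL: subtherapeutic.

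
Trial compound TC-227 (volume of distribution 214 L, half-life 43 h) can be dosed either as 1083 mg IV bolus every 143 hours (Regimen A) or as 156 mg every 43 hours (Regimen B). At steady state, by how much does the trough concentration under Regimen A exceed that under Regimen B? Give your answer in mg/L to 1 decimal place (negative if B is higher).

-0.2 mg/L

Regimen A: f = (1/2)^(143/43) ≈ 0.0997; Cmin,ss = (1083/214)·f/(1−f) ≈ 0.560 mg/L.
Regimen B: f = (1/2)^(43/43) ≈ 0.5000; Cmin,ss = (156/214)·f/(1−f) ≈ 0.729 mg/L.
Difference ≈ 0.560 − 0.729 ≈ -0.169 mg/L.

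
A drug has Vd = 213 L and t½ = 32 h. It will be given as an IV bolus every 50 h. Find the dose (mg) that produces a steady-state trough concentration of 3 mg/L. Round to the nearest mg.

1248 mg

τ/t½ = 50/32 ≈ 1.5625, so f = (1/2)^(50/32) ≈ 0.338564.
Cmin,ss = (D/Vd)·f/(1−f), so D = Cmin,ss·Vd·(1−f)/f.
D = 3 × 213 × (1−f)/f ≈ 3 × 213 × 1.95365 ≈ 1248.38 mg.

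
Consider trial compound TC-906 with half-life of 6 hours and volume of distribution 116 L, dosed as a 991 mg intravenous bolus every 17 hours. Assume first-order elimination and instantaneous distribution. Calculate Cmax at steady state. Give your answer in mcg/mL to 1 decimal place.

9.9 mcg/mL

τ/t½ = 17/6 ≈ 2.8333, so fraction remaining f = (1/2)^(17/6) ≈ 0.1403.
At steady state, accumulation factor R = 1/(1 − e^(−kτ)) ≈ 1.1632.
Each bolus raises the concentration by D/Vd = 991/116 ≈ 8.543 mcg/mL.
Steady-state peak Cmax,ss = C₀·R ≈ 8.543 × 1.1632 ≈ 9.937 mcg/mL.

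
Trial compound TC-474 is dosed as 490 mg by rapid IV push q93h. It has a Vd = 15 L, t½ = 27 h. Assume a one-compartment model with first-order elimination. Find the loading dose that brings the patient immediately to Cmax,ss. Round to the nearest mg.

540 mg

f = (1/2)^(93/27) ≈ 0.091858; accumulation ratio R = 1/(1−f) ≈ 1.10115.
Loading dose to hit Cmax,ss on first dose: D_load = D_maint·R ≈ 490 × 1.10115 ≈ 539.56 mg.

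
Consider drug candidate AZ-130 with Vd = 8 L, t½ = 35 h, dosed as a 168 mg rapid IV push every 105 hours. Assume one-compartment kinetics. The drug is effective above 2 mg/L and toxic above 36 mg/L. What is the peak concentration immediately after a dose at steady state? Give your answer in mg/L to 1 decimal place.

24.0 mg/L

τ = 105 h = 3 half-lives, so f = (1/2)^3 = 0.125.
Accumulation ratio R = 1/(1 − f) = 1/0.875 = 8/7.
Single-dose peak C₀ = D/Vd = 168/8 = 21 mg/L.
Steady-state peak Cmax,ss = C₀·R = 21 × 8/7 ≈ 24.000 mg/L.
Peak 24.0 mg/L vs MTC 36 mg/L: below toxic threshold.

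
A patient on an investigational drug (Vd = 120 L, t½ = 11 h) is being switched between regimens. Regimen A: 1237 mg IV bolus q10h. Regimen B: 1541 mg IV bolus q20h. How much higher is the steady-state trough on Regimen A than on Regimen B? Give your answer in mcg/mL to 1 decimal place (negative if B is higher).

Regimen A: f = (1/2)^(10/11) ≈ 0.5325; Cmin,ss = (1237/120)·f/(1−f) ≈ 11.742 mcg/mL.
Regimen B: f = (1/2)^(20/11) ≈ 0.2836; Cmin,ss = (1541/120)·f/(1−f) ≈ 5.084 mcg/mL.
Difference ≈ 11.742 − 5.084 ≈ 6.658 mcg/mL.

6.7 mcg/mL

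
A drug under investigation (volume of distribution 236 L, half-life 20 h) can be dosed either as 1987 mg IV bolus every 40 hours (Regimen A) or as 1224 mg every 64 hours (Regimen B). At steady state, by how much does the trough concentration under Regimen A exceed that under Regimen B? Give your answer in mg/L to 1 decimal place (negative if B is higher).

2.2 mg/L

Regimen A: f = (1/2)^(40/20) ≈ 0.2500; Cmin,ss = (1987/236)·f/(1−f) ≈ 2.806 mg/L.
Regimen B: f = (1/2)^(64/20) ≈ 0.1088; Cmin,ss = (1224/236)·f/(1−f) ≈ 0.633 mg/L.
Difference ≈ 2.806 − 0.633 ≈ 2.173 mg/L.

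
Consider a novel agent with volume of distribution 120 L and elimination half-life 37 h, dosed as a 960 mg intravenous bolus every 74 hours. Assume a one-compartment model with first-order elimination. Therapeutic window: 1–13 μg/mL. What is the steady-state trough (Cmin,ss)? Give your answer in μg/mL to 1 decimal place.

2.7 μg/mL

The dosing interval is 2 half-lives, so f = 2^(−2) = 0.25.
Accumulation ratio R = 1/(1 − f) = 1/0.75 = 4/3.
Single-dose peak C₀ = D/Vd = 960/120 = 8 μg/mL.
Steady-state peak Cmax,ss = C₀·R = 8 × 4/3 ≈ 10.667 μg/mL.
Steady-state trough Cmin,ss = Cmax,ss·f ≈ 10.667 × 0.25 ≈ 2.667 μg/mL.
Trough 2.7 μg/mL vs MEC 1 μg/mL: adequate.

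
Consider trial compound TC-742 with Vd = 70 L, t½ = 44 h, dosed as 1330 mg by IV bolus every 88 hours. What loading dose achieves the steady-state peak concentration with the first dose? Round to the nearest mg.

f = (1/2)^(88/44) ≈ 0.250000; accumulation ratio R = 1/(1−f) ≈ 1.33333.
Loading dose to hit Cmax,ss on first dose: D_load = D_maint·R ≈ 1330 × 1.33333 ≈ 1773.33 mg.

1773 mg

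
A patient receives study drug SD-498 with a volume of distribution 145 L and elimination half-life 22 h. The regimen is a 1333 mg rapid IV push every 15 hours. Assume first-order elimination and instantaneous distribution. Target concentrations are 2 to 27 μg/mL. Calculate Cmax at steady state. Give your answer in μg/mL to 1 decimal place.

Over one 15-h interval, 15/22 ≈ 0.68182 half-lives elapse, leaving f ≈ 0.6234 of each dose.
At steady state, accumulation factor R = 1/(1 − e^(−kτ)) ≈ 2.6553.
Single-dose peak C₀ = D/Vd = 1333/145 ≈ 9.193 μg/mL.
Cmax,ss = C₀/(1 − f) ≈ 9.193/0.3766 ≈ 24.411 μg/mL.
Peak 24.4 μg/mL vs MTC 27 μg/mL: below toxic threshold.

24.4 μg/mL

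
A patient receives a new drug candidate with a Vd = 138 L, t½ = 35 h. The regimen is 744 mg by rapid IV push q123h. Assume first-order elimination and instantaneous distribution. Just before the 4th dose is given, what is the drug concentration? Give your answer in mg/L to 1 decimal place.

0.5 mg/L

f = (1/2)^(τ/t½) = (1/2)^(123/35) ≈ 0.0875.
C₀ = D/Vd = 744/138 ≈ 5.391 mg/L.
Before the 4th dose, 3 doses have been given. Superposition: Cmin = C₀·(f + f² + … + f^3).
≈ 5.391 × (0.0875 + 0.0077 + 0.0007) ≈ 5.391 × 0.0959 ≈ 0.517 mg/L.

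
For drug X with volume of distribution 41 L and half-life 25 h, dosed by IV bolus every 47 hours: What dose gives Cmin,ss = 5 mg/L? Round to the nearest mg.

550 mg

τ/t½ = 47/25 ≈ 1.88, so f = (1/2)^(47/25) ≈ 0.271684.
Cmin,ss = (D/Vd)·f/(1−f), so D = Cmin,ss·Vd·(1−f)/f.
D = 5 × 41 × (1−f)/f ≈ 5 × 41 × 2.68075 ≈ 549.55 mg.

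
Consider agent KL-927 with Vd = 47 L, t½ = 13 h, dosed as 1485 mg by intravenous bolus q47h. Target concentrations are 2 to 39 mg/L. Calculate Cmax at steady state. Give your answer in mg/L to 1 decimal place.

τ/t½ = 47/13 ≈ 3.6154, so fraction remaining f = (1/2)^(47/13) ≈ 0.0816.
At steady state, accumulation factor R = 1/(1 − e^(−kτ)) ≈ 1.0889.
Single-dose peak C₀ = D/Vd = 1485/47 ≈ 31.596 mg/L.
Steady-state peak Cmax,ss = C₀·R ≈ 31.596 × 1.0889 ≈ 34.405 mg/L.
Peak 34.4 mg/L vs MTC 39 mg/L: below toxic threshold.

34.4 mg/L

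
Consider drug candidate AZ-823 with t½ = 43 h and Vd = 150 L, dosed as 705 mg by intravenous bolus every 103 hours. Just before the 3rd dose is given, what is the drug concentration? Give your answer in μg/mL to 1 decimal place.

1.1 μg/mL

f = (1/2)^(τ/t½) = (1/2)^(103/43) ≈ 0.1901.
C₀ = D/Vd = 705/150 ≈ 4.700 μg/mL.
Before the 3rd dose, 2 doses have been given. Superposition: Cmin = C₀·(f + f²).
≈ 4.700 × (0.1901 + 0.0361) ≈ 4.700 × 0.2262 ≈ 1.063 μg/mL.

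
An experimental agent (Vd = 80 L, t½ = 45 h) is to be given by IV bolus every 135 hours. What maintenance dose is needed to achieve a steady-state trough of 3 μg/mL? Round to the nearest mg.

1680 mg

τ/t½ = 135/45 ≈ 3, so f = (1/2)^(135/45) ≈ 0.125000.
Cmin,ss = (D/Vd)·f/(1−f), so D = Cmin,ss·Vd·(1−f)/f.
D = 3 × 80 × (1−f)/f ≈ 3 × 80 × 7.00000 ≈ 1680.00 mg.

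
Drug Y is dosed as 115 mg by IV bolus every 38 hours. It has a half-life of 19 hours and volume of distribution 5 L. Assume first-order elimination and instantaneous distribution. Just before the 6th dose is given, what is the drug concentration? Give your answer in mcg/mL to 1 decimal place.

7.7 mcg/mL

f = (1/2)^(τ/t½) = (1/2)^(38/19) ≈ 0.2500.
C₀ = D/Vd = 115/5 ≈ 23.000 mcg/mL.
Before the 6th dose, 5 doses have been given. Superposition: Cmin = C₀·(f + f² + … + f^5).
≈ 23.000 × (0.2500 + 0.0625 + 0.0156 + 0.0039 + 0.0010) ≈ 23.000 × 0.3330 ≈ 7.659 mcg/mL.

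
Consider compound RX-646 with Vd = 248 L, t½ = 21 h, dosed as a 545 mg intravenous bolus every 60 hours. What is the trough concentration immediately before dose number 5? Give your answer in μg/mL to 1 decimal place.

0.4 μg/mL

f = (1/2)^(τ/t½) = (1/2)^(60/21) ≈ 0.1380.
C₀ = D/Vd = 545/248 ≈ 2.198 μg/mL.
Before the 5th dose, 4 doses have been given. Superposition: Cmin = C₀·(f + f² + … + f^4).
≈ 2.198 × (0.1380 + 0.0190 + 0.0026 + 0.0004) ≈ 2.198 × 0.1600 ≈ 0.352 μg/mL.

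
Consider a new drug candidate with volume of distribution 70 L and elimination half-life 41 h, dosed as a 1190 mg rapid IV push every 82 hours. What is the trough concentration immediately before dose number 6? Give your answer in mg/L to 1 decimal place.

f = (1/2)^(τ/t½) = (1/2)^(82/41) ≈ 0.2500.
C₀ = D/Vd = 1190/70 ≈ 17.000 mg/L.
Before the 6th dose, 5 doses have been given. Superposition: Cmin = C₀·(f + f² + … + f^5).
≈ 17.000 × (0.2500 + 0.0625 + 0.0156 + 0.0039 + 0.0010) ≈ 17.000 × 0.3330 ≈ 5.661 mg/L.

5.7 mg/L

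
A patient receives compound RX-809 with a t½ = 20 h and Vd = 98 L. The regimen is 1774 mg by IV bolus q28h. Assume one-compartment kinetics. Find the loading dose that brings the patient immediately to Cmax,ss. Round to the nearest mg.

2856 mg

f = (1/2)^(28/20) ≈ 0.378929; accumulation ratio R = 1/(1−f) ≈ 1.61012.
Loading dose to hit Cmax,ss on first dose: D_load = D_maint·R ≈ 1774 × 1.61012 ≈ 2856.35 mg.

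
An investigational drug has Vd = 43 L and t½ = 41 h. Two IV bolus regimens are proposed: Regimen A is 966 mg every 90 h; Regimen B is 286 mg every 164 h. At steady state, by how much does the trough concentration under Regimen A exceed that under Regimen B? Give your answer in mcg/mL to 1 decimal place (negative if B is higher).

5.8 mcg/mL

Regimen A: f = (1/2)^(90/41) ≈ 0.2184; Cmin,ss = (966/43)·f/(1−f) ≈ 6.277 mcg/mL.
Regimen B: f = (1/2)^(164/41) ≈ 0.0625; Cmin,ss = (286/43)·f/(1−f) ≈ 0.443 mcg/mL.
Difference ≈ 6.277 − 0.443 ≈ 5.834 mcg/mL.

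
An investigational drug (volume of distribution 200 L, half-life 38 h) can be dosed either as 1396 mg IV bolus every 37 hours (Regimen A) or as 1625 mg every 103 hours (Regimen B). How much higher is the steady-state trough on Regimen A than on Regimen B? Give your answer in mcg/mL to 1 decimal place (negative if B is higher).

5.8 mcg/mL

Regimen A: f = (1/2)^(37/38) ≈ 0.5092; Cmin,ss = (1396/200)·f/(1−f) ≈ 7.242 mcg/mL.
Regimen B: f = (1/2)^(103/38) ≈ 0.1528; Cmin,ss = (1625/200)·f/(1−f) ≈ 1.465 mcg/mL.
Difference ≈ 7.242 − 1.465 ≈ 5.777 mcg/mL.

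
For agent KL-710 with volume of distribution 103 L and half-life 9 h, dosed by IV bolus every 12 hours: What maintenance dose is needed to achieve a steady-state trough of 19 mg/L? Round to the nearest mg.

2974 mg

τ/t½ = 12/9 ≈ 1.3333, so f = (1/2)^(12/9) ≈ 0.396850.
Cmin,ss = (D/Vd)·f/(1−f), so D = Cmin,ss·Vd·(1−f)/f.
D = 19 × 103 × (1−f)/f ≈ 19 × 103 × 1.51984 ≈ 2974.33 mg.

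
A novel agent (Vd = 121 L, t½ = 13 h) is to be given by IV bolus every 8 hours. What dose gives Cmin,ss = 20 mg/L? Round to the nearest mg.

1287 mg

τ/t½ = 8/13 ≈ 0.61538, so f = (1/2)^(8/13) ≈ 0.652756.
Cmin,ss = (D/Vd)·f/(1−f), so D = Cmin,ss·Vd·(1−f)/f.
D = 20 × 121 × (1−f)/f ≈ 20 × 121 × 0.53197 ≈ 1287.37 mg.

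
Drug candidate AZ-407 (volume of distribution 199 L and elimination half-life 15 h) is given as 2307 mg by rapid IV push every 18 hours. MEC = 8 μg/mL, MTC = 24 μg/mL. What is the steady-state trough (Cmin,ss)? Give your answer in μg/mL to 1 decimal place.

k = ln2/t½ = ln2/15 ≈ 0.046210 h⁻¹; fraction remaining f = e^(−kτ) = e^(−0.046210×18) ≈ 0.4353.
Single-dose peak C₀ = D/Vd = 2307/199 ≈ 11.593 μg/mL.
Steady-state trough Cmin,ss = C₀·f/(1−f) ≈ 11.593 × 0.4353/0.5647 ≈ 8.936 μg/mL.
Trough 8.9 μg/mL vs MEC 8 μg/mL: adequate.

8.9 μg/mL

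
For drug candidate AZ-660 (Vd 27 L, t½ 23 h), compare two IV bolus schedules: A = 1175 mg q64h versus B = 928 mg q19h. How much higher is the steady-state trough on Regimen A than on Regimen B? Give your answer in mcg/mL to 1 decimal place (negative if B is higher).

Regimen A: f = (1/2)^(64/23) ≈ 0.1453; Cmin,ss = (1175/27)·f/(1−f) ≈ 7.398 mcg/mL.
Regimen B: f = (1/2)^(19/23) ≈ 0.5641; Cmin,ss = (928/27)·f/(1−f) ≈ 44.479 mcg/mL.
Difference ≈ 7.398 − 44.479 ≈ -37.081 mcg/mL.

-37.1 mcg/mL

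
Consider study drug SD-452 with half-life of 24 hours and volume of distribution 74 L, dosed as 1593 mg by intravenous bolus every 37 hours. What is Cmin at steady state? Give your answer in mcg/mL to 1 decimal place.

τ/t½ = 37/24 ≈ 1.5417, so fraction remaining f = (1/2)^(37/24) ≈ 0.3435.
Accumulation ratio R = 1/(1 − f) ≈ 1/0.6565 ≈ 1.5232.
Each bolus raises the concentration by D/Vd = 1593/74 ≈ 21.527 mcg/mL.
Cmax,ss = C₀/(1 − f) ≈ 21.527/0.6565 ≈ 32.791 mcg/mL.
Steady-state trough Cmin,ss = Cmax,ss·f ≈ 32.791 × 0.3435 ≈ 11.264 mcg/mL.

11.3 mcg/mL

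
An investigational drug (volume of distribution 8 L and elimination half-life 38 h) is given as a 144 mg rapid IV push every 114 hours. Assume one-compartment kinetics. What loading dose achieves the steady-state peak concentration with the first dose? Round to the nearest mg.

f = (1/2)^(114/38) ≈ 0.125000; accumulation ratio R = 1/(1−f) ≈ 1.14286.
Loading dose to hit Cmax,ss on first dose: D_load = D_maint·R ≈ 144 × 1.14286 ≈ 164.57 mg.

165 mg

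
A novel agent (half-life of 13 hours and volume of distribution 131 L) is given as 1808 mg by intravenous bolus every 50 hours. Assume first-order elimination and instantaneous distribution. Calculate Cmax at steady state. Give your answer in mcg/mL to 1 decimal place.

τ/t½ = 50/13 ≈ 3.8462, so fraction remaining f = (1/2)^(50/13) ≈ 0.0695.
Accumulation ratio R = 1/(1 − f) ≈ 1/0.9305 ≈ 1.0747.
Each bolus raises the concentration by D/Vd = 1808/131 ≈ 13.802 mcg/mL.
Cmax,ss = C₀/(1 − f) ≈ 13.802/0.9305 ≈ 14.833 mcg/mL.

14.8 mcg/mL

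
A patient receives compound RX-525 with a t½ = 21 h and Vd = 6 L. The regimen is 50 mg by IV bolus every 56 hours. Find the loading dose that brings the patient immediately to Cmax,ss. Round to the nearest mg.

f = (1/2)^(56/21) ≈ 0.157490; accumulation ratio R = 1/(1−f) ≈ 1.18693.
Loading dose to hit Cmax,ss on first dose: D_load = D_maint·R ≈ 50 × 1.18693 ≈ 59.35 mg.

59 mg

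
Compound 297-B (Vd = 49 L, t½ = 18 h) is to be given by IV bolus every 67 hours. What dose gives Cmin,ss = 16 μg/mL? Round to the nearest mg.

τ/t½ = 67/18 ≈ 3.7222, so f = (1/2)^(67/18) ≈ 0.075770.
Cmin,ss = (D/Vd)·f/(1−f), so D = Cmin,ss·Vd·(1−f)/f.
D = 16 × 49 × (1−f)/f ≈ 16 × 49 × 12.19784 ≈ 9563.11 mg.

9563 mg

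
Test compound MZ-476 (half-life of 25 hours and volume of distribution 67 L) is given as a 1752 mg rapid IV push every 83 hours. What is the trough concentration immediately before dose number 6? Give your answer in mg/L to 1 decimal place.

f = (1/2)^(τ/t½) = (1/2)^(83/25) ≈ 0.1001.
C₀ = D/Vd = 1752/67 ≈ 26.149 mg/L.
Before the 6th dose, 5 doses have been given. Superposition: Cmin = C₀·(f + f² + … + f^5).
≈ 26.149 × (0.1001 + 0.0100 + 0.0010 + 0.0001 + 0.0000) ≈ 26.149 × 0.1112 ≈ 2.908 mg/L.

2.9 mg/L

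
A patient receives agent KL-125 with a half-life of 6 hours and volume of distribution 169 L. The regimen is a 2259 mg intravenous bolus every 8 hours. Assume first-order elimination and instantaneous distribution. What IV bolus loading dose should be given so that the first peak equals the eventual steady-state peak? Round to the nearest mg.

3745 mg

f = (1/2)^(8/6) ≈ 0.396850; accumulation ratio R = 1/(1−f) ≈ 1.65796.
Loading dose to hit Cmax,ss on first dose: D_load = D_maint·R ≈ 2259 × 1.65796 ≈ 3745.33 mg.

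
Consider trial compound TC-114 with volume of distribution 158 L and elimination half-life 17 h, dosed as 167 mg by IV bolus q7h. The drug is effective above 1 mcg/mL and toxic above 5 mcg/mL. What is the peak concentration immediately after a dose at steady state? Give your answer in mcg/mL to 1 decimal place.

4.3 mcg/mL

Over one 7-h interval, 7/17 ≈ 0.41176 half-lives elapse, leaving f ≈ 0.7517 of each dose.
At steady state, accumulation factor R = 1/(1 − e^(−kτ)) ≈ 4.0274.
Each bolus raises the concentration by D/Vd = 167/158 ≈ 1.057 mcg/mL.
Cmax,ss = C₀/(1 − f) ≈ 1.057/0.2483 ≈ 4.257 mcg/mL.
Peak 4.3 mcg/mL vs MTC 5 mcg/mL: below toxic threshold.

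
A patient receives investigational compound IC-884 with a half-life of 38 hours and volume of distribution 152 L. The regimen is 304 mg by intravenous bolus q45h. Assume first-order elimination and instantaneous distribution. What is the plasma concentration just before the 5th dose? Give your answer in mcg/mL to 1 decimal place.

f = (1/2)^(τ/t½) = (1/2)^(45/38) ≈ 0.4401.
C₀ = D/Vd = 304/152 ≈ 2.000 mcg/mL.
Before the 5th dose, 4 doses have been given. Superposition: Cmin = C₀·(f + f² + … + f^4).
≈ 2.000 × (0.4401 + 0.1937 + 0.0852 + 0.0375) ≈ 2.000 × 0.7565 ≈ 1.513 mcg/mL.

1.5 mcg/mL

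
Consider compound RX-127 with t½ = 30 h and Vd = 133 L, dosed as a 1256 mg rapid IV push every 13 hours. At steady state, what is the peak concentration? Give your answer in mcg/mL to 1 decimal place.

36.4 mcg/mL

Over one 13-h interval, 13/30 ≈ 0.43333 half-lives elapse, leaving f ≈ 0.7405 of each dose.
At steady state, accumulation factor R = 1/(1 − e^(−kτ)) ≈ 3.8536.
Single-dose peak C₀ = D/Vd = 1256/133 ≈ 9.444 mcg/mL.
Steady-state peak Cmax,ss = C₀·R ≈ 9.444 × 3.8536 ≈ 36.393 mcg/mL.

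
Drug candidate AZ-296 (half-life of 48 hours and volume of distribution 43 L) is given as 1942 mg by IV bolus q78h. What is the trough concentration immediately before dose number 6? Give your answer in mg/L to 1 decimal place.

21.6 mg/L

f = (1/2)^(τ/t½) = (1/2)^(78/48) ≈ 0.3242.
C₀ = D/Vd = 1942/43 ≈ 45.163 mg/L.
Before the 6th dose, 5 doses have been given. Superposition: Cmin = C₀·(f + f² + … + f^5).
≈ 45.163 × (0.3242 + 0.1051 + 0.0341 + 0.0110 + 0.0036) ≈ 45.163 × 0.4780 ≈ 21.588 mg/L.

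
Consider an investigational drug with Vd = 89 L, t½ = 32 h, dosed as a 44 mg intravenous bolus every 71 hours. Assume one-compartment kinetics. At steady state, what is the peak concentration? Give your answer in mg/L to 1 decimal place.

τ/t½ = 71/32 ≈ 2.2188, so fraction remaining f = (1/2)^(71/32) ≈ 0.2148.
Accumulation ratio R = 1/(1 − f) ≈ 1/0.7852 ≈ 1.2736.
Each bolus raises the concentration by D/Vd = 44/89 ≈ 0.494 mg/L.
Steady-state peak Cmax,ss = C₀·R ≈ 0.494 × 1.2736 ≈ 0.629 mg/L.

0.6 mg/L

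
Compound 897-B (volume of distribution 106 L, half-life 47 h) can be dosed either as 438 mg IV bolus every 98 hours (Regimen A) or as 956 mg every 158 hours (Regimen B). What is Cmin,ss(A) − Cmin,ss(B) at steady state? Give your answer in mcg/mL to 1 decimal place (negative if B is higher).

Regimen A: f = (1/2)^(98/47) ≈ 0.2357; Cmin,ss = (438/106)·f/(1−f) ≈ 1.274 mcg/mL.
Regimen B: f = (1/2)^(158/47) ≈ 0.0973; Cmin,ss = (956/106)·f/(1−f) ≈ 0.972 mcg/mL.
Difference ≈ 1.274 − 0.972 ≈ 0.302 mcg/mL.

0.3 mcg/mL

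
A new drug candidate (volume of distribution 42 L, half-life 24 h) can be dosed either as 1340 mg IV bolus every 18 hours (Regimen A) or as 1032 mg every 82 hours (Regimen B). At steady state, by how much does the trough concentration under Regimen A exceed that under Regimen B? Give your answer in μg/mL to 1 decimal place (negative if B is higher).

Regimen A: f = (1/2)^(18/24) ≈ 0.5946; Cmin,ss = (1340/42)·f/(1−f) ≈ 46.795 μg/mL.
Regimen B: f = (1/2)^(82/24) ≈ 0.0936; Cmin,ss = (1032/42)·f/(1−f) ≈ 2.537 μg/mL.
Difference ≈ 46.795 − 2.537 ≈ 44.258 μg/mL.

44.3 μg/mL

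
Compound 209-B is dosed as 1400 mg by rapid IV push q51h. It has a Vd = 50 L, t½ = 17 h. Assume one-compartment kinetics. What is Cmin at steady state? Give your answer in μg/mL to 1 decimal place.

τ = 51 h = 3 half-lives, so f = (1/2)^3 = 0.125.
Accumulation ratio R = 1/(1 − f) = 1/0.875 = 8/7.
Single-dose peak C₀ = D/Vd = 1400/50 = 28 μg/mL.
Steady-state peak Cmax,ss = C₀·R = 28 × 8/7 ≈ 32.000 μg/mL.
Steady-state trough Cmin,ss = Cmax,ss·f ≈ 32.000 × 0.125 ≈ 4.000 μg/mL.

4.0 μg/mL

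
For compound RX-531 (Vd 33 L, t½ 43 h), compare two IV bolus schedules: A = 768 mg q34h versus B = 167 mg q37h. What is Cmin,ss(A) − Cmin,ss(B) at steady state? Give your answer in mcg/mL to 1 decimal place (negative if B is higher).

25.7 mcg/mL

Regimen A: f = (1/2)^(34/43) ≈ 0.5781; Cmin,ss = (768/33)·f/(1−f) ≈ 31.889 mcg/mL.
Regimen B: f = (1/2)^(37/43) ≈ 0.5508; Cmin,ss = (167/33)·f/(1−f) ≈ 6.205 mcg/mL.
Difference ≈ 31.889 − 6.205 ≈ 25.684 mcg/mL.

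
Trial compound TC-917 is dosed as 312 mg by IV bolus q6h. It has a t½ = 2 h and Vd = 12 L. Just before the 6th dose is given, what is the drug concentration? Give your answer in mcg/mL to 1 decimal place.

3.7 mcg/mL

f = (1/2)^(τ/t½) = (1/2)^(6/2) ≈ 0.1250.
C₀ = D/Vd = 312/12 ≈ 26.000 mcg/mL.
Before the 6th dose, 5 doses have been given. Superposition: Cmin = C₀·(f + f² + … + f^5).
≈ 26.000 × (0.1250 + 0.0156 + 0.0020 + 0.0002 + 0.0000) ≈ 26.000 × 0.1428 ≈ 3.713 mcg/mL.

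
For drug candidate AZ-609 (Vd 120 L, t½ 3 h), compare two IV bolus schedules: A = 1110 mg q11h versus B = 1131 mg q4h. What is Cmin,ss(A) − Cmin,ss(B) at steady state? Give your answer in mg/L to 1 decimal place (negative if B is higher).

-5.4 mg/L

Regimen A: f = (1/2)^(11/3) ≈ 0.0787; Cmin,ss = (1110/120)·f/(1−f) ≈ 0.790 mg/L.
Regimen B: f = (1/2)^(4/3) ≈ 0.3969; Cmin,ss = (1131/120)·f/(1−f) ≈ 6.203 mg/L.
Difference ≈ 0.790 − 6.203 ≈ -5.413 mg/L.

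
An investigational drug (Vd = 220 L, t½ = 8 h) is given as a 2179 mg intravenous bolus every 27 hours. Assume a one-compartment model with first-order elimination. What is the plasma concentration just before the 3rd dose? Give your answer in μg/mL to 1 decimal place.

f = (1/2)^(τ/t½) = (1/2)^(27/8) ≈ 0.0964.
C₀ = D/Vd = 2179/220 ≈ 9.905 μg/mL.
Before the 3rd dose, 2 doses have been given. Superposition: Cmin = C₀·(f + f²).
≈ 9.905 × (0.0964 + 0.0093) ≈ 9.905 × 0.1057 ≈ 1.047 μg/mL.

1.0 μg/mL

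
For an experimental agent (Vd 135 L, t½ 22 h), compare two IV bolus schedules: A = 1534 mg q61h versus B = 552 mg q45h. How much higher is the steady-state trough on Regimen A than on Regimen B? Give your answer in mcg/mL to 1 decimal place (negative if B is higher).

0.6 mcg/mL

Regimen A: f = (1/2)^(61/22) ≈ 0.1463; Cmin,ss = (1534/135)·f/(1−f) ≈ 1.947 mcg/mL.
Regimen B: f = (1/2)^(45/22) ≈ 0.2422; Cmin,ss = (552/135)·f/(1−f) ≈ 1.307 mcg/mL.
Difference ≈ 1.947 − 1.307 ≈ 0.640 mcg/mL.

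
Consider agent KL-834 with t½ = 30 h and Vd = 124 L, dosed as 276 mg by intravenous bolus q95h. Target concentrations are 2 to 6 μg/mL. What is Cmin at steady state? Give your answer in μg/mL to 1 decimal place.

0.3 μg/mL

k = ln2/t½ = ln2/30 ≈ 0.023105 h⁻¹; fraction remaining f = e^(−kτ) = e^(−0.023105×95) ≈ 0.1114.
Accumulation ratio R = 1/(1 − f) ≈ 1/0.8886 ≈ 1.1254.
Single-dose peak C₀ = D/Vd = 276/124 ≈ 2.226 μg/mL.
Cmax,ss = C₀/(1 − f) ≈ 2.226/0.8886 ≈ 2.505 μg/mL.
One interval later, Cmin,ss = Cmax,ss·e^(−kτ) ≈ 2.505 × 0.1114 ≈ 0.279 μg/mL.
Trough 0.3 μg/mL vs MEC 2 μg/mL: subtherapeutic.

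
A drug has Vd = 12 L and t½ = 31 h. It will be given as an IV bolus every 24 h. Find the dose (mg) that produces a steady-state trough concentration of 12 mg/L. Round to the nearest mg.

102 mg

τ/t½ = 24/31 ≈ 0.77419, so f = (1/2)^(24/31) ≈ 0.584715.
Cmin,ss = (D/Vd)·f/(1−f), so D = Cmin,ss·Vd·(1−f)/f.
D = 12 × 12 × (1−f)/f ≈ 12 × 12 × 0.71023 ≈ 102.27 mg.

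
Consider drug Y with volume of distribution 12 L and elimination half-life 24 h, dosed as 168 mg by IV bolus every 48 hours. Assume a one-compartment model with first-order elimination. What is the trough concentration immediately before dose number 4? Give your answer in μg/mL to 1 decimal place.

4.6 μg/mL

f = (1/2)^(τ/t½) = (1/2)^(48/24) ≈ 0.2500.
C₀ = D/Vd = 168/12 ≈ 14.000 μg/mL.
Before the 4th dose, 3 doses have been given. Superposition: Cmin = C₀·(f + f² + … + f^3).
≈ 14.000 × (0.2500 + 0.0625 + 0.0156) ≈ 14.000 × 0.3281 ≈ 4.593 μg/mL.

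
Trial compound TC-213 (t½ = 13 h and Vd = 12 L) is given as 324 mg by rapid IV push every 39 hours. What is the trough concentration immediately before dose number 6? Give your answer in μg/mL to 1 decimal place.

3.9 μg/mL

f = (1/2)^(τ/t½) = (1/2)^(39/13) ≈ 0.1250.
C₀ = D/Vd = 324/12 ≈ 27.000 μg/mL.
Before the 6th dose, 5 doses have been given. Superposition: Cmin = C₀·(f + f² + … + f^5).
≈ 27.000 × (0.1250 + 0.0156 + 0.0020 + 0.0002 + 0.0000) ≈ 27.000 × 0.1428 ≈ 3.856 μg/mL.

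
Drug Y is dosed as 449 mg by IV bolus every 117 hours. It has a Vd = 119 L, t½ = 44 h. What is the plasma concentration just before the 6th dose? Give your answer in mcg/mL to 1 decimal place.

0.7 mcg/mL

f = (1/2)^(τ/t½) = (1/2)^(117/44) ≈ 0.1583.
C₀ = D/Vd = 449/119 ≈ 3.773 mcg/mL.
Before the 6th dose, 5 doses have been given. Superposition: Cmin = C₀·(f + f² + … + f^5).
≈ 3.773 × (0.1583 + 0.0251 + 0.0040 + 0.0006 + 0.0001) ≈ 3.773 × 0.1881 ≈ 0.710 mcg/mL.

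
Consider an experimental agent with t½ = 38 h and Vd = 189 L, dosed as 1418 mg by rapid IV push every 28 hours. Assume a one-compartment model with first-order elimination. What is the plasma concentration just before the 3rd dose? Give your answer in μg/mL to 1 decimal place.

7.2 μg/mL

f = (1/2)^(τ/t½) = (1/2)^(28/38) ≈ 0.6001.
C₀ = D/Vd = 1418/189 ≈ 7.503 μg/mL.
Before the 3rd dose, 2 doses have been given. Superposition: Cmin = C₀·(f + f²).
≈ 7.503 × (0.6001 + 0.3601) ≈ 7.503 × 0.9602 ≈ 7.204 μg/mL.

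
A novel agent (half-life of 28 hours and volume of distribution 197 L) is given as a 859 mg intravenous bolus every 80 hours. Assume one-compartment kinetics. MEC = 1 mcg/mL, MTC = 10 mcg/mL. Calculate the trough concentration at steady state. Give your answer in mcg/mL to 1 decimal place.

0.7 mcg/mL

τ/t½ = 80/28 ≈ 2.8571, so fraction remaining f = (1/2)^(80/28) ≈ 0.1380.
Single-dose peak C₀ = D/Vd = 859/197 ≈ 4.360 mcg/mL.
Steady-state trough Cmin,ss = C₀·f/(1−f) ≈ 4.360 × 0.1380/0.8620 ≈ 0.698 mcg/mL.
Trough 0.7 mcg/mL vs MEC 1 mcg/mL: subtherapeutic.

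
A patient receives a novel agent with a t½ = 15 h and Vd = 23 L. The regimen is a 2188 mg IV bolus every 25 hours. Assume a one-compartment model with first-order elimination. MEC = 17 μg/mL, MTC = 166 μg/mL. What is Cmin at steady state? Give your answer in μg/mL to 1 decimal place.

43.7 μg/mL

τ/t½ = 25/15 ≈ 1.6667, so fraction remaining f = (1/2)^(25/15) ≈ 0.3150.
Single-dose peak C₀ = D/Vd = 2188/23 ≈ 95.130 μg/mL.
Steady-state trough Cmin,ss = C₀·f/(1−f) ≈ 95.130 × 0.3150/0.6850 ≈ 43.746 μg/mL.
Trough 43.7 μg/mL vs MEC 17 μg/mL: adequate.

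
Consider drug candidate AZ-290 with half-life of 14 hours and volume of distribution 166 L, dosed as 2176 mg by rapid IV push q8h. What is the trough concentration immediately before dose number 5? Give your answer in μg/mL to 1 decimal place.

f = (1/2)^(τ/t½) = (1/2)^(8/14) ≈ 0.6730.
C₀ = D/Vd = 2176/166 ≈ 13.108 μg/mL.
Before the 5th dose, 4 doses have been given. Superposition: Cmin = C₀·(f + f² + … + f^4).
≈ 13.108 × (0.6730 + 0.4529 + 0.3048 + 0.2051) ≈ 13.108 × 1.6358 ≈ 21.442 μg/mL.

21.4 μg/mL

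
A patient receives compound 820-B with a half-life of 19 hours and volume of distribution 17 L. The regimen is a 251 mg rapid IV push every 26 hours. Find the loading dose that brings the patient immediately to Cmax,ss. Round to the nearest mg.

410 mg

f = (1/2)^(26/19) ≈ 0.387315; accumulation ratio R = 1/(1−f) ≈ 1.63216.
Loading dose to hit Cmax,ss on first dose: D_load = D_maint·R ≈ 251 × 1.63216 ≈ 409.67 mg.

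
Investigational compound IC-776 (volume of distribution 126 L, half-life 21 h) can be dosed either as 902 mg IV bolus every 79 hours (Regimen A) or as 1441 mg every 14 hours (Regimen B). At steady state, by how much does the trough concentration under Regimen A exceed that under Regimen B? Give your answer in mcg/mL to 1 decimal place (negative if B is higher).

-18.9 mcg/mL

Regimen A: f = (1/2)^(79/21) ≈ 0.0737; Cmin,ss = (902/126)·f/(1−f) ≈ 0.570 mcg/mL.
Regimen B: f = (1/2)^(14/21) ≈ 0.6300; Cmin,ss = (1441/126)·f/(1−f) ≈ 19.473 mcg/mL.
Difference ≈ 0.570 − 19.473 ≈ -18.903 mcg/mL.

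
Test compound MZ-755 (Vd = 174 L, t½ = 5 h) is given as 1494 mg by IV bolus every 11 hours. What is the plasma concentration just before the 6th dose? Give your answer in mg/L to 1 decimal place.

f = (1/2)^(τ/t½) = (1/2)^(11/5) ≈ 0.2176.
C₀ = D/Vd = 1494/174 ≈ 8.586 mg/L.
Before the 6th dose, 5 doses have been given. Superposition: Cmin = C₀·(f + f² + … + f^5).
≈ 8.586 × (0.2176 + 0.0473 + 0.0103 + 0.0022 + 0.0005) ≈ 8.586 × 0.2779 ≈ 2.386 mg/L.

2.4 mg/L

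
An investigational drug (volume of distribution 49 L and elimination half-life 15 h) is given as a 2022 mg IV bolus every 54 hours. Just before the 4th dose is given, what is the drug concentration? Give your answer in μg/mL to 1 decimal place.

f = (1/2)^(τ/t½) = (1/2)^(54/15) ≈ 0.0825.
C₀ = D/Vd = 2022/49 ≈ 41.265 μg/mL.
Before the 4th dose, 3 doses have been given. Superposition: Cmin = C₀·(f + f² + … + f^3).
≈ 41.265 × (0.0825 + 0.0068 + 0.0006) ≈ 41.265 × 0.0899 ≈ 3.710 μg/mL.

3.7 μg/mL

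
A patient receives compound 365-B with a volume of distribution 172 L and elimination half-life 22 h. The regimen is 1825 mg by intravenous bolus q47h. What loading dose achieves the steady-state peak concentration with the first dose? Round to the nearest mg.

2362 mg

f = (1/2)^(47/22) ≈ 0.227452; accumulation ratio R = 1/(1−f) ≈ 1.29442.
Loading dose to hit Cmax,ss on first dose: D_load = D_maint·R ≈ 1825 × 1.29442 ≈ 2362.32 mg.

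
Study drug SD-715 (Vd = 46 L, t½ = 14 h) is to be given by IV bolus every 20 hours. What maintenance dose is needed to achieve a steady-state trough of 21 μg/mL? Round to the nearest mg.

τ/t½ = 20/14 ≈ 1.4286, so f = (1/2)^(20/14) ≈ 0.371499.
Cmin,ss = (D/Vd)·f/(1−f), so D = Cmin,ss·Vd·(1−f)/f.
D = 21 × 46 × (1−f)/f ≈ 21 × 46 × 1.69180 ≈ 1634.28 mg.

1634 mg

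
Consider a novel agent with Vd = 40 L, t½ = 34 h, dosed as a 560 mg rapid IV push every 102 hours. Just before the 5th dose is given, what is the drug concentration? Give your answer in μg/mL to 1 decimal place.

f = (1/2)^(τ/t½) = (1/2)^(102/34) ≈ 0.1250.
C₀ = D/Vd = 560/40 ≈ 14.000 μg/mL.
Before the 5th dose, 4 doses have been given. Superposition: Cmin = C₀·(f + f² + … + f^4).
≈ 14.000 × (0.1250 + 0.0156 + 0.0020 + 0.0002) ≈ 14.000 × 0.1428 ≈ 1.999 μg/mL.

2.0 μg/mL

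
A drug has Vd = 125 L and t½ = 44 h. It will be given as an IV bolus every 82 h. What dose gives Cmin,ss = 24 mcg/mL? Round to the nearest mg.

τ/t½ = 82/44 ≈ 1.8636, so f = (1/2)^(82/44) ≈ 0.274783.
Cmin,ss = (D/Vd)·f/(1−f), so D = Cmin,ss·Vd·(1−f)/f.
D = 24 × 125 × (1−f)/f ≈ 24 × 125 × 2.63924 ≈ 7917.72 mg.

7918 mg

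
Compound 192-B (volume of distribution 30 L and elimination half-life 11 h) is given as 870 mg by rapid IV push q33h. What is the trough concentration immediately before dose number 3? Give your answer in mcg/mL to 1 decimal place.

f = (1/2)^(τ/t½) = (1/2)^(33/11) ≈ 0.1250.
C₀ = D/Vd = 870/30 ≈ 29.000 mcg/mL.
Before the 3rd dose, 2 doses have been given. Superposition: Cmin = C₀·(f + f²).
≈ 29.000 × (0.1250 + 0.0156) ≈ 29.000 × 0.1406 ≈ 4.077 mcg/mL.

4.1 mcg/mL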